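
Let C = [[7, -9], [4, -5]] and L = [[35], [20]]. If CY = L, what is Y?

C is on the left of Y, so left-multiply by C⁻¹: Y = C⁻¹L.
det C = 1; the adjugate gives C⁻¹ = [[-5, 9], [-4, 7]].
Y = C⁻¹L = [[-5, 9], [-4, 7]] · [[35], [20]] = [[5], [0]].

Y = [[5], [0]]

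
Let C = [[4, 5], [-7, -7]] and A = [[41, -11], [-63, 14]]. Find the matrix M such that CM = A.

C is on the left of M, so left-multiply by C⁻¹: M = C⁻¹A.
C has determinant 7; C⁻¹ = [[-1, -5/7], [1, 4/7]].
M = C⁻¹A = [[-1, -5/7], [1, 4/7]] · [[41, -11], [-63, 14]] = [[4, 1], [5, -3]].

M = [[4, 1], [5, -3]]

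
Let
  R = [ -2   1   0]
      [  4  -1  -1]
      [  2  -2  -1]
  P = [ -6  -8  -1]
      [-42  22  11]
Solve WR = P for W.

W = [[-1, -5, 6], [5, -5, -6]]

Since R sits to the right of W, W = PR⁻¹.
det R = 4; the adjugate gives R⁻¹ = [[-1/4, 1/4, -1/4], [1/2, 1/2, -1/2], [-3/2, -1/2, -1/2]].
W = PR⁻¹ = [[-6, -8, -1], [-42, 22, 11]] · [[-1/4, 1/4, -1/4], [1/2, 1/2, -1/2], [-3/2, -1/2, -1/2]] = [[-1, -5, 6], [5, -5, -6]].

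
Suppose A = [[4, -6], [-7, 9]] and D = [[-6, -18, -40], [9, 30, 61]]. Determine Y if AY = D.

Left-multiplying both sides by A⁻¹ gives Y = A⁻¹D.
det A = -6, so A⁻¹ = [[-3/2, -1], [-7/6, -2/3]].
Y = A⁻¹D = [[-3/2, -1], [-7/6, -2/3]] · [[-6, -18, -40], [9, 30, 61]] = [[0, -3, -1], [1, 1, 6]].

Y = [[0, -3, -1], [1, 1, 6]]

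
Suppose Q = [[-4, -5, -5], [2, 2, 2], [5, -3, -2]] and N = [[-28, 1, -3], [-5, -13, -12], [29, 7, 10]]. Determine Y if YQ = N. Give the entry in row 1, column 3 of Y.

Q is on the right of Y, so right-multiply by Q⁻¹: Y = NQ⁻¹.
Q has determinant 2; Q⁻¹ = [[1, 5/2, 0], [7, 33/2, -1], [-8, -37/2, 1]].
Y = NQ⁻¹ = [[-28, 1, -3], [-5, -13, -12], [29, 7, 10]] · [[1, 5/2, 0], [7, 33/2, -1], [-8, -37/2, 1]] = [[3, 2, -4], [0, -5, 1], [-2, 3, 3]].

-4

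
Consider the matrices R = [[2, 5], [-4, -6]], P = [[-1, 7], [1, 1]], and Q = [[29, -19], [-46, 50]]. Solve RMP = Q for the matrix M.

M = [[-3, 4], [0, 3]]

Left-multiply by R⁻¹ and right-multiply by P⁻¹: M = R⁻¹QP⁻¹.
R has determinant 8; R⁻¹ = [[-3/4, -5/8], [1/2, 1/4]].
det P = -8; the adjugate gives P⁻¹ = [[-1/8, 7/8], [1/8, 1/8]].
R⁻¹Q = [[7, -17], [3, 3]].
M = (R⁻¹Q)P⁻¹ = [[-3, 4], [0, 3]].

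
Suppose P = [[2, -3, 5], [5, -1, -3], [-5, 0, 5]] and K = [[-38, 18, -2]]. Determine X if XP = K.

Right-multiplying both sides by P⁻¹ gives X = KP⁻¹.
det P = -5; the adjugate gives P⁻¹ = [[1, -3, -14/5], [2, -7, -31/5], [1, -3, -13/5]].
X = KP⁻¹ = [[-38, 18, -2]] · [[1, -3, -14/5], [2, -7, -31/5], [1, -3, -13/5]] = [[-4, -6, 0]].

X = [[-4, -6, 0]]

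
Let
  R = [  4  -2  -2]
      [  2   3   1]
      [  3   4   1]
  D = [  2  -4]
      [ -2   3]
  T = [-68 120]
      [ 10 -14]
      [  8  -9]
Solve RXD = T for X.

X = [[-3, 2], [1, -3], [2, -1]]

Isolating X: multiply by R⁻¹ from the left and D⁻¹ from the right, so X = R⁻¹TD⁻¹.
det R = -4; the adjugate gives R⁻¹ = [[1/4, 3/2, -1], [-1/4, -5/2, 2], [1/4, 11/2, -4]].
D has determinant -2; D⁻¹ = [[-3/2, -2], [-1, -1]].
R⁻¹T = [[-10, 18], [8, -13], [6, -11]].
X = (R⁻¹T)D⁻¹ = [[-3, 2], [1, -3], [2, -1]].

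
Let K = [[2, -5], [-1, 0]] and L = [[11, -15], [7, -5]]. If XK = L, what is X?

Since K sits to the right of X, X = LK⁻¹.
det K = -5; the adjugate gives K⁻¹ = [[0, -1], [-1/5, -2/5]].
X = LK⁻¹ = [[11, -15], [7, -5]] · [[0, -1], [-1/5, -2/5]] = [[3, -5], [1, -5]].

X = [[3, -5], [1, -5]]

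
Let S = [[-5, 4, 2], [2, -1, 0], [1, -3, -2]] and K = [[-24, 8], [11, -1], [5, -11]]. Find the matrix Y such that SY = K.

Y = [[4, 2], [-3, 5], [4, -1]]

Left-multiplying both sides by S⁻¹ gives Y = S⁻¹K.
det S = -4; the adjugate gives S⁻¹ = [[-1/2, -1/2, -1/2], [-1, -2, -1], [5/4, 11/4, 3/4]].
Y = S⁻¹K = [[-1/2, -1/2, -1/2], [-1, -2, -1], [5/4, 11/4, 3/4]] · [[-24, 8], [11, -1], [5, -11]] = [[4, 2], [-3, 5], [4, -1]].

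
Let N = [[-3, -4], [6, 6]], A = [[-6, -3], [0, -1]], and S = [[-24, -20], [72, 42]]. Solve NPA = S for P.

P = [[-4, 4], [2, -5]]

Isolating P: multiply by N⁻¹ from the left and A⁻¹ from the right, so P = N⁻¹SA⁻¹.
det N = 6; the adjugate gives N⁻¹ = [[1, 2/3], [-1, -1/2]].
det A = 6, so A⁻¹ = [[-1/6, 1/2], [0, -1]].
N⁻¹S = [[24, 8], [-12, -1]].
P = (N⁻¹S)A⁻¹ = [[-4, 4], [2, -5]].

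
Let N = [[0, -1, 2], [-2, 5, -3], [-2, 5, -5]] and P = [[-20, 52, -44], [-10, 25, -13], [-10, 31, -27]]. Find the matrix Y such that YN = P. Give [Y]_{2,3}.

Since N sits to the right of Y, Y = PN⁻¹.
det N = 4, so N⁻¹ = [[-5/2, 5/4, -7/4], [-1, 1, -1], [0, 1/2, -1/2]].
Y = PN⁻¹ = [[-20, 52, -44], [-10, 25, -13], [-10, 31, -27]] · [[-5/2, 5/4, -7/4], [-1, 1, -1], [0, 1/2, -1/2]] = [[-2, 5, 5], [0, 6, -1], [-6, 5, 0]].

-1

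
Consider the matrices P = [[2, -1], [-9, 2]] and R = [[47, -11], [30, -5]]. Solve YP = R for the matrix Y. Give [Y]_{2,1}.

Right-multiplying both sides by P⁻¹ gives Y = RP⁻¹.
P has determinant -5; P⁻¹ = [[-2/5, -1/5], [-9/5, -2/5]].
Y = RP⁻¹ = [[47, -11], [30, -5]] · [[-2/5, -1/5], [-9/5, -2/5]] = [[1, -5], [-3, -4]].

-3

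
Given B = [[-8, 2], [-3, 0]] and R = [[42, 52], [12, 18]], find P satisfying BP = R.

P = [[-4, -6], [5, 2]]

B is on the left of P, so left-multiply by B⁻¹: P = B⁻¹R.
B has determinant 6; B⁻¹ = [[0, -1/3], [1/2, -4/3]].
P = B⁻¹R = [[0, -1/3], [1/2, -4/3]] · [[42, 52], [12, 18]] = [[-4, -6], [5, 2]].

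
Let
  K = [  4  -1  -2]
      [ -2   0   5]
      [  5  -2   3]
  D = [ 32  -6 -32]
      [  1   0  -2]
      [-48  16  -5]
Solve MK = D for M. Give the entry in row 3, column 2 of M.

K is on the right of M, so right-multiply by K⁻¹: M = DK⁻¹.
det K = 1, so K⁻¹ = [[10, 7, -5], [31, 22, -16], [4, 3, -2]].
M = DK⁻¹ = [[32, -6, -32], [1, 0, -2], [-48, 16, -5]] · [[10, 7, -5], [31, 22, -16], [4, 3, -2]] = [[6, -4, 0], [2, 1, -1], [-4, 1, -6]].

1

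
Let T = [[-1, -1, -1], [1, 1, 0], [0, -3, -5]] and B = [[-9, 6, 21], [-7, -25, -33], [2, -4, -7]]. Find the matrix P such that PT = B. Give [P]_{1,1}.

Right-multiplying both sides by T⁻¹ gives P = BT⁻¹.
det T = 3, so T⁻¹ = [[-5/3, -2/3, 1/3], [5/3, 5/3, -1/3], [-1, -1, 0]].
P = BT⁻¹ = [[-9, 6, 21], [-7, -25, -33], [2, -4, -7]] · [[-5/3, -2/3, 1/3], [5/3, 5/3, -1/3], [-1, -1, 0]] = [[4, -5, -5], [3, -4, 6], [-3, -1, 2]].

4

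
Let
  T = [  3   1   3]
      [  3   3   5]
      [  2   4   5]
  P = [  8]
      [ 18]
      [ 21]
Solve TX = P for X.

X = [[-1], [2], [3]]

T is on the left of X, so left-multiply by T⁻¹: X = T⁻¹P.
det T = -2, so T⁻¹ = [[5/2, -7/2, 2], [5/2, -9/2, 3], [-3, 5, -3]].
X = T⁻¹P = [[5/2, -7/2, 2], [5/2, -9/2, 3], [-3, 5, -3]] · [[8], [18], [21]] = [[-1], [2], [3]].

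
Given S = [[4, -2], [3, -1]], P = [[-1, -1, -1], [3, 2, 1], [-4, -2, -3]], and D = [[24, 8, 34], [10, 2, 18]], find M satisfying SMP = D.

M = [[0, -2, -1], [2, 2, 5]]

Left-multiply by S⁻¹ and right-multiply by P⁻¹: M = S⁻¹DP⁻¹.
S has determinant 2; S⁻¹ = [[-1/2, 1], [-3/2, 2]].
det P = -3; the adjugate gives P⁻¹ = [[4/3, 1/3, -1/3], [-5/3, 1/3, 2/3], [-2/3, -2/3, -1/3]].
S⁻¹D = [[-2, -2, 1], [-16, -8, -15]].
M = (S⁻¹D)P⁻¹ = [[0, -2, -1], [2, 2, 5]].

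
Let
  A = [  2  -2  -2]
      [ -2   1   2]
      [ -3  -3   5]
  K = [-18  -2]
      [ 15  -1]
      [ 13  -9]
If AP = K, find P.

P = [[-4, 5], [3, 3], [2, 3]]

A is on the left of P, so left-multiply by A⁻¹: P = A⁻¹K.
det A = -4; the adjugate gives A⁻¹ = [[-11/4, -4, 1/2], [-1, -1, 0], [-9/4, -3, 1/2]].
P = A⁻¹K = [[-11/4, -4, 1/2], [-1, -1, 0], [-9/4, -3, 1/2]] · [[-18, -2], [15, -1], [13, -9]] = [[-4, 5], [3, 3], [2, 3]].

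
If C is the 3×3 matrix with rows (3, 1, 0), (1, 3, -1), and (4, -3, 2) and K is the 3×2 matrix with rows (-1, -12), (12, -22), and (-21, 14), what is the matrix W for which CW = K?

C is on the left of W, so left-multiply by C⁻¹: W = C⁻¹K.
C has determinant 3; C⁻¹ = [[1, -2/3, -1/3], [-2, 2, 1], [-5, 13/3, 8/3]].
W = C⁻¹K = [[1, -2/3, -1/3], [-2, 2, 1], [-5, 13/3, 8/3]] · [[-1, -12], [12, -22], [-21, 14]] = [[-2, -2], [5, -6], [1, 2]].

W = [[-2, -2], [5, -6], [1, 2]]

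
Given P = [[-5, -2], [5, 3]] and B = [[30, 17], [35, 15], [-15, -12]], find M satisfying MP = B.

Since P sits to the right of M, M = BP⁻¹.
P has determinant -5; P⁻¹ = [[-3/5, -2/5], [1, 1]].
M = BP⁻¹ = [[30, 17], [35, 15], [-15, -12]] · [[-3/5, -2/5], [1, 1]] = [[-1, 5], [-6, 1], [-3, -6]].

M = [[-1, 5], [-6, 1], [-3, -6]]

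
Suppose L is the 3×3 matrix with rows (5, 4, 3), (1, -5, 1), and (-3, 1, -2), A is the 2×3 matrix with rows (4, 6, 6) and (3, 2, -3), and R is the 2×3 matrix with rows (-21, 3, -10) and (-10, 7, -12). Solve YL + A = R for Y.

Y = [[-2, 0, 5], [-4, -5, -4]]

YL = R − A = [[-25, -3, -16], [-13, 5, -9]].
Right-multiplying both sides by L⁻¹ gives Y = (R − A)L⁻¹.
det L = -1; the adjugate gives L⁻¹ = [[-9, -11, -19], [1, 1, 2], [14, 17, 29]].
Y = (R − A)L⁻¹ = [[-2, 0, 5], [-4, -5, -4]].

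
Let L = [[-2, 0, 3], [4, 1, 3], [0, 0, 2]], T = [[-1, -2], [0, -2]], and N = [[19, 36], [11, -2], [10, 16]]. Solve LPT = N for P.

Left-multiply by L⁻¹ and right-multiply by T⁻¹: P = L⁻¹NT⁻¹.
det L = -4, so L⁻¹ = [[-1/2, 0, 3/4], [2, 1, -9/2], [0, 0, 1/2]].
det T = 2; the adjugate gives T⁻¹ = [[-1, 1], [0, -1/2]].
L⁻¹N = [[-2, -6], [4, -2], [5, 8]].
P = (L⁻¹N)T⁻¹ = [[2, 1], [-4, 5], [-5, 1]].

P = [[2, 1], [-4, 5], [-5, 1]]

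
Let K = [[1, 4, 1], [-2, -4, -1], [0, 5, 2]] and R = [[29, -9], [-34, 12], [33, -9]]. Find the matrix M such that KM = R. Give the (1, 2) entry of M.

-3

K is on the left of M, so left-multiply by K⁻¹: M = K⁻¹R.
K has determinant 3; K⁻¹ = [[-1, -1, 0], [4/3, 2/3, -1/3], [-10/3, -5/3, 4/3]].
M = K⁻¹R = [[-1, -1, 0], [4/3, 2/3, -1/3], [-10/3, -5/3, 4/3]] · [[29, -9], [-34, 12], [33, -9]] = [[5, -3], [5, -1], [4, -2]].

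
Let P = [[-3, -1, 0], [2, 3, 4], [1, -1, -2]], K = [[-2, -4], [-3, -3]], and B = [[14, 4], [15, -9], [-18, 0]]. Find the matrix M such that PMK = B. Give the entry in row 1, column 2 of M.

3

Isolating M: multiply by P⁻¹ from the left and K⁻¹ from the right, so M = P⁻¹BK⁻¹.
det P = -2, so P⁻¹ = [[1, 1, 2], [-4, -3, -6], [5/2, 2, 7/2]].
K has determinant -6; K⁻¹ = [[1/2, -2/3], [-1/2, 1/3]].
P⁻¹B = [[-7, -5], [7, 11], [2, -8]].
M = (P⁻¹B)K⁻¹ = [[-1, 3], [-2, -1], [5, -4]].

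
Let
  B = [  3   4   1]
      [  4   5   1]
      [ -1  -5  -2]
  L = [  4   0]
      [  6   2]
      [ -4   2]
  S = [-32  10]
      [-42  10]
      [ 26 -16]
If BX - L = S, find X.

BX = S + L = [[-28, 10], [-36, 12], [22, -14]].
Left-multiplying both sides by B⁻¹ gives X = B⁻¹(S + L).
det B = -2, so B⁻¹ = [[5/2, -3/2, 1/2], [-7/2, 5/2, -1/2], [15/2, -11/2, 1/2]].
X = B⁻¹(S + L) = [[-5, 0], [-3, 2], [-1, 2]].

X = [[-5, 0], [-3, 2], [-1, 2]]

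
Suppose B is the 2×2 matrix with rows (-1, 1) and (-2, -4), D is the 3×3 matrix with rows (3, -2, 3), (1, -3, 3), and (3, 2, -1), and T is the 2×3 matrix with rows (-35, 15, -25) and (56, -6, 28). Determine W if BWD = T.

Isolating W: multiply by B⁻¹ from the left and D⁻¹ from the right, so W = B⁻¹TD⁻¹.
det B = 6; the adjugate gives B⁻¹ = [[-2/3, -1/6], [1/3, -1/6]].
D has determinant 4; D⁻¹ = [[-3/4, 1, 3/4], [5/2, -3, -3/2], [11/4, -3, -7/4]].
B⁻¹T = [[14, -9, 12], [-21, 6, -13]].
W = (B⁻¹T)D⁻¹ = [[0, 5, 3], [-5, 0, -2]].

W = [[0, 5, 3], [-5, 0, -2]]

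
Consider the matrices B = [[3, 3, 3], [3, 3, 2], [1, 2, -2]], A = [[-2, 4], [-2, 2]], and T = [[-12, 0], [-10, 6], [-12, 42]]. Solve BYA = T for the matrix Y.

Isolating Y: multiply by B⁻¹ from the left and A⁻¹ from the right, so Y = B⁻¹TA⁻¹.
B has determinant 3; B⁻¹ = [[-10/3, 4, -1], [8/3, -3, 1], [1, -1, 0]].
det A = 4, so A⁻¹ = [[1/2, -1], [1/2, -1/2]].
B⁻¹T = [[12, -18], [-14, 24], [-2, -6]].
Y = (B⁻¹T)A⁻¹ = [[-3, -3], [5, 2], [-4, 5]].

Y = [[-3, -3], [5, 2], [-4, 5]]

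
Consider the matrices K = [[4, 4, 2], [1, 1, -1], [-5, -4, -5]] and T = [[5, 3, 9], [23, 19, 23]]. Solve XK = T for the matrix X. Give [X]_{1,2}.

K is on the right of X, so right-multiply by K⁻¹: X = TK⁻¹.
K has determinant 6; K⁻¹ = [[-3/2, 2, -1], [5/3, -5/3, 1], [1/6, -2/3, 0]].
X = TK⁻¹ = [[5, 3, 9], [23, 19, 23]] · [[-3/2, 2, -1], [5/3, -5/3, 1], [1/6, -2/3, 0]] = [[-1, -1, -2], [1, -1, -4]].

-1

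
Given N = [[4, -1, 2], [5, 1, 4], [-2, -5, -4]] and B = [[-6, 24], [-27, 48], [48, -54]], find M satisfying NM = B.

M = [[-1, 6], [-6, 6], [-4, 3]]

Left-multiplying both sides by N⁻¹ gives M = N⁻¹B.
det N = 6, so N⁻¹ = [[8/3, -7/3, -1], [2, -2, -1], [-23/6, 11/3, 3/2]].
M = N⁻¹B = [[8/3, -7/3, -1], [2, -2, -1], [-23/6, 11/3, 3/2]] · [[-6, 24], [-27, 48], [48, -54]] = [[-1, 6], [-6, 6], [-4, 3]].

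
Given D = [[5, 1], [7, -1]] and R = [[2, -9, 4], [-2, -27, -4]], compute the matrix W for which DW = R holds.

Left-multiplying both sides by D⁻¹ gives W = D⁻¹R.
D has determinant -12; D⁻¹ = [[1/12, 1/12], [7/12, -5/12]].
W = D⁻¹R = [[1/12, 1/12], [7/12, -5/12]] · [[2, -9, 4], [-2, -27, -4]] = [[0, -3, 0], [2, 6, 4]].

W = [[0, -3, 0], [2, 6, 4]]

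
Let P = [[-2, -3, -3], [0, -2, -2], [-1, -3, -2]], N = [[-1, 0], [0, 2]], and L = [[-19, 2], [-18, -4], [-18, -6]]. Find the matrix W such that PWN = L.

Left-multiply by P⁻¹ and right-multiply by N⁻¹: W = P⁻¹LN⁻¹.
det P = 4, so P⁻¹ = [[-1/2, 3/4, 0], [1/2, 1/4, -1], [-1/2, -3/4, 1]].
det N = -2, so N⁻¹ = [[-1, 0], [0, 1/2]].
P⁻¹L = [[-4, -4], [4, 6], [5, -4]].
W = (P⁻¹L)N⁻¹ = [[4, -2], [-4, 3], [-5, -2]].

W = [[4, -2], [-4, 3], [-5, -2]]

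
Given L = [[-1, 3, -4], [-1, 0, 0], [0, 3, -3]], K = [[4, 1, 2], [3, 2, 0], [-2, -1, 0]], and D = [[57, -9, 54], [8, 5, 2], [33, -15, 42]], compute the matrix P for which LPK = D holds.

P = [[-1, -4, -4], [2, -3, 2], [-5, 4, 4]]

Left-multiply by L⁻¹ and right-multiply by K⁻¹: P = L⁻¹DK⁻¹.
det L = 3; the adjugate gives L⁻¹ = [[0, -1, 0], [-1, 1, 4/3], [-1, 1, 1]].
det K = 2, so K⁻¹ = [[0, -1, -2], [0, 2, 3], [1/2, 1, 5/2]].
L⁻¹D = [[-8, -5, -2], [-5, -6, 4], [-16, -1, -10]].
P = (L⁻¹D)K⁻¹ = [[-1, -4, -4], [2, -3, 2], [-5, 4, 4]].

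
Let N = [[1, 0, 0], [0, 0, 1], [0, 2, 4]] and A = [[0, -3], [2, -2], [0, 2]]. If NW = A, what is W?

N is on the left of W, so left-multiply by N⁻¹: W = N⁻¹A.
N has determinant -2; N⁻¹ = [[1, 0, 0], [0, -2, 1/2], [0, 1, 0]].
W = N⁻¹A = [[1, 0, 0], [0, -2, 1/2], [0, 1, 0]] · [[0, -3], [2, -2], [0, 2]] = [[0, -3], [-4, 5], [2, -2]].

W = [[0, -3], [-4, 5], [2, -2]]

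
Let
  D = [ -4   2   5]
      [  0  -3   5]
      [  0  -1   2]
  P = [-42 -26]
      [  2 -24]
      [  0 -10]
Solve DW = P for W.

D is on the left of W, so left-multiply by D⁻¹: W = D⁻¹P.
det D = 4, so D⁻¹ = [[-1/4, -9/4, 25/4], [0, -2, 5], [0, -1, 3]].
W = D⁻¹P = [[-1/4, -9/4, 25/4], [0, -2, 5], [0, -1, 3]] · [[-42, -26], [2, -24], [0, -10]] = [[6, -2], [-4, -2], [-2, -6]].

W = [[6, -2], [-4, -2], [-2, -6]]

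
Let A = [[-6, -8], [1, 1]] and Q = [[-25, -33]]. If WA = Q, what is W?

W = [[4, -1]]

A is on the right of W, so right-multiply by A⁻¹: W = QA⁻¹.
det A = 2; the adjugate gives A⁻¹ = [[1/2, 4], [-1/2, -3]].
W = QA⁻¹ = [[-25, -33]] · [[1/2, 4], [-1/2, -3]] = [[4, -1]].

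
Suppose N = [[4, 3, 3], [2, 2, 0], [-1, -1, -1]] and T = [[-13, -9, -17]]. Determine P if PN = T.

N is on the right of P, so right-multiply by N⁻¹: P = TN⁻¹.
det N = -2, so N⁻¹ = [[1, 0, 3], [-1, 1/2, -3], [0, -1/2, -1]].
P = TN⁻¹ = [[-13, -9, -17]] · [[1, 0, 3], [-1, 1/2, -3], [0, -1/2, -1]] = [[-4, 4, 5]].

P = [[-4, 4, 5]]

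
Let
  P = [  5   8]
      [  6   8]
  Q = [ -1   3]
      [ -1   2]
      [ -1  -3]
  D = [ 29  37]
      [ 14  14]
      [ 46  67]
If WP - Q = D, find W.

W = [[2, 3], [-1, 3], [3, 5]]

WP = D + Q = [[28, 40], [13, 16], [45, 64]].
P is on the right of W, so right-multiply by P⁻¹: W = (D + Q)P⁻¹.
det P = -8; the adjugate gives P⁻¹ = [[-1, 1], [3/4, -5/8]].
W = (D + Q)P⁻¹ = [[2, 3], [-1, 3], [3, 5]].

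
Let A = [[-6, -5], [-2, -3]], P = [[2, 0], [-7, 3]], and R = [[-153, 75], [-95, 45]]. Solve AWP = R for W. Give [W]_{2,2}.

Left-multiply by A⁻¹ and right-multiply by P⁻¹: W = A⁻¹RP⁻¹.
det A = 8; the adjugate gives A⁻¹ = [[-3/8, 5/8], [1/4, -3/4]].
det P = 6; the adjugate gives P⁻¹ = [[1/2, 0], [7/6, 1/3]].
A⁻¹R = [[-2, 0], [33, -15]].
W = (A⁻¹R)P⁻¹ = [[-1, 0], [-1, -5]].

-5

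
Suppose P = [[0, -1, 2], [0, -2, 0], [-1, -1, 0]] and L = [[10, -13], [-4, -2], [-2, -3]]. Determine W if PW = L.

Since P multiplies W on the left, W = P⁻¹L.
P has determinant -4; P⁻¹ = [[0, 1/2, -1], [0, -1/2, 0], [1/2, -1/4, 0]].
W = P⁻¹L = [[0, 1/2, -1], [0, -1/2, 0], [1/2, -1/4, 0]] · [[10, -13], [-4, -2], [-2, -3]] = [[0, 2], [2, 1], [6, -6]].

W = [[0, 2], [2, 1], [6, -6]]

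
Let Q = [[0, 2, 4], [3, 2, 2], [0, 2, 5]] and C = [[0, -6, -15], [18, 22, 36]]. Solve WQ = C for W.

W = [[0, 0, -3], [1, 6, 4]]

Q is on the right of W, so right-multiply by Q⁻¹: W = CQ⁻¹.
Q has determinant -6; Q⁻¹ = [[-1, 1/3, 2/3], [5/2, 0, -2], [-1, 0, 1]].
W = CQ⁻¹ = [[0, -6, -15], [18, 22, 36]] · [[-1, 1/3, 2/3], [5/2, 0, -2], [-1, 0, 1]] = [[0, 0, -3], [1, 6, 4]].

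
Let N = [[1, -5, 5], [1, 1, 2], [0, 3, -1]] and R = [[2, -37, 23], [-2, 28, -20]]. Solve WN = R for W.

W = [[6, -4, -1], [-6, 4, -2]]

Since N sits to the right of W, W = RN⁻¹.
det N = 3; the adjugate gives N⁻¹ = [[-7/3, 10/3, -5], [1/3, -1/3, 1], [1, -1, 2]].
W = RN⁻¹ = [[2, -37, 23], [-2, 28, -20]] · [[-7/3, 10/3, -5], [1/3, -1/3, 1], [1, -1, 2]] = [[6, -4, -1], [-6, 4, -2]].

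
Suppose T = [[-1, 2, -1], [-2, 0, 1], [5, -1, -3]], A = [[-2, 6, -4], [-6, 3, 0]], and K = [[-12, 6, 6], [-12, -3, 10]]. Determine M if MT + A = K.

MT = K − A = [[-10, 0, 10], [-6, -6, 10]].
Since T sits to the right of M, M = (K − A)T⁻¹.
det T = -5; the adjugate gives T⁻¹ = [[-1/5, -7/5, -2/5], [1/5, -8/5, -3/5], [-2/5, -9/5, -4/5]].
M = (K − A)T⁻¹ = [[-2, -4, -4], [-4, 0, -2]].

M = [[-2, -4, -4], [-4, 0, -2]]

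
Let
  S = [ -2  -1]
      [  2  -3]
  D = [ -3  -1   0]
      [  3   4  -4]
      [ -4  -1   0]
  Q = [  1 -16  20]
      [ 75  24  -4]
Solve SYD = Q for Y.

Left-multiply by S⁻¹ and right-multiply by D⁻¹: Y = S⁻¹QD⁻¹.
det S = 8; the adjugate gives S⁻¹ = [[-3/8, 1/8], [-1/4, -1/4]].
det D = -4, so D⁻¹ = [[1, 0, -1], [-4, 0, 3], [-13/4, -1/4, 9/4]].
S⁻¹Q = [[9, 9, -8], [-19, -2, -4]].
Y = (S⁻¹Q)D⁻¹ = [[-1, 2, 0], [2, 1, 4]].

Y = [[-1, 2, 0], [2, 1, 4]]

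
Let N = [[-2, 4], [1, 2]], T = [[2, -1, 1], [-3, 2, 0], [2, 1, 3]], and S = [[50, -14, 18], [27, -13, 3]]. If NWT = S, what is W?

W = [[0, -1, -1], [-3, -5, 2]]

W = N⁻¹ST⁻¹ (apply N⁻¹ on the left and T⁻¹ on the right).
N has determinant -8; N⁻¹ = [[-1/4, 1/2], [1/8, 1/4]].
det T = -4; the adjugate gives T⁻¹ = [[-3/2, -1, 1/2], [-9/4, -1, 3/4], [7/4, 1, -1/4]].
N⁻¹S = [[1, -3, -3], [13, -5, 3]].
W = (N⁻¹S)T⁻¹ = [[0, -1, -1], [-3, -5, 2]].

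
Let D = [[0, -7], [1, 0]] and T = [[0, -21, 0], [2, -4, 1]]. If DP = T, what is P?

Left-multiplying both sides by D⁻¹ gives P = D⁻¹T.
det D = 7; the adjugate gives D⁻¹ = [[0, 1], [-1/7, 0]].
P = D⁻¹T = [[0, 1], [-1/7, 0]] · [[0, -21, 0], [2, -4, 1]] = [[2, -4, 1], [0, 3, 0]].

P = [[2, -4, 1], [0, 3, 0]]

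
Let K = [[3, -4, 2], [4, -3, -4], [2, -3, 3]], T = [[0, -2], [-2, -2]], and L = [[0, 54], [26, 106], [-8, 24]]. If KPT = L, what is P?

P = [[-5, 2], [4, 3], [2, 3]]

Isolating P: multiply by K⁻¹ from the left and T⁻¹ from the right, so P = K⁻¹LT⁻¹.
det K = 5; the adjugate gives K⁻¹ = [[-21/5, 6/5, 22/5], [-4, 1, 4], [-6/5, 1/5, 7/5]].
det T = -4, so T⁻¹ = [[1/2, -1/2], [-1/2, 0]].
K⁻¹L = [[-4, 6], [-6, -14], [-6, -10]].
P = (K⁻¹L)T⁻¹ = [[-5, 2], [4, 3], [2, 3]].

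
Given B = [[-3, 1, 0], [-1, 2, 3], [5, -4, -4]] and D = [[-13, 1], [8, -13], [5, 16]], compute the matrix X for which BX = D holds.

X = [[5, 0], [2, 1], [3, -5]]

Since B multiplies X on the left, X = B⁻¹D.
det B = -1, so B⁻¹ = [[-4, -4, -3], [-11, -12, -9], [6, 7, 5]].
X = B⁻¹D = [[-4, -4, -3], [-11, -12, -9], [6, 7, 5]] · [[-13, 1], [8, -13], [5, 16]] = [[5, 0], [2, 1], [3, -5]].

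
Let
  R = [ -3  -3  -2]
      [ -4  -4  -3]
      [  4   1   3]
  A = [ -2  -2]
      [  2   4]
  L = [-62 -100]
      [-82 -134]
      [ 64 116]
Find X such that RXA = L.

Left-multiply by R⁻¹ and right-multiply by A⁻¹: X = R⁻¹LA⁻¹.
det R = 3; the adjugate gives R⁻¹ = [[-3, 7/3, 1/3], [0, -1/3, -1/3], [4, -3, 0]].
det A = -4, so A⁻¹ = [[-1, -1/2], [1/2, 1/2]].
R⁻¹L = [[16, 26], [6, 6], [-2, 2]].
X = (R⁻¹L)A⁻¹ = [[-3, 5], [-3, 0], [3, 2]].

X = [[-3, 5], [-3, 0], [3, 2]]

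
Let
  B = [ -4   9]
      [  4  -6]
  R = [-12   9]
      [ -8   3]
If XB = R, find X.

X = [[-3, -6], [-3, -5]]

Right-multiplying both sides by B⁻¹ gives X = RB⁻¹.
B has determinant -12; B⁻¹ = [[1/2, 3/4], [1/3, 1/3]].
X = RB⁻¹ = [[-12, 9], [-8, 3]] · [[1/2, 3/4], [1/3, 1/3]] = [[-3, -6], [-3, -5]].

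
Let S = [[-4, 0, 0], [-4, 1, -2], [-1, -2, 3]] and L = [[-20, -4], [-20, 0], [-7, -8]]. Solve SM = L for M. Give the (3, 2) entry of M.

Left-multiplying both sides by S⁻¹ gives M = S⁻¹L.
det S = 4, so S⁻¹ = [[-1/4, 0, 0], [7/2, -3, -2], [9/4, -2, -1]].
M = S⁻¹L = [[-1/4, 0, 0], [7/2, -3, -2], [9/4, -2, -1]] · [[-20, -4], [-20, 0], [-7, -8]] = [[5, 1], [4, 2], [2, -1]].

-1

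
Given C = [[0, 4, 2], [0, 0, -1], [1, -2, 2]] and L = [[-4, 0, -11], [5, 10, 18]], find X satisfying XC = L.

Since C sits to the right of X, X = LC⁻¹.
C has determinant -4; C⁻¹ = [[1/2, 3, 1], [1/4, 1/2, 0], [0, -1, 0]].
X = LC⁻¹ = [[-4, 0, -11], [5, 10, 18]] · [[1/2, 3, 1], [1/4, 1/2, 0], [0, -1, 0]] = [[-2, -1, -4], [5, 2, 5]].

X = [[-2, -1, -4], [5, 2, 5]]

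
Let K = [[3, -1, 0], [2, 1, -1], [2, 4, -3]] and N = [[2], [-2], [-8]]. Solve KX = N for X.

K is on the left of X, so left-multiply by K⁻¹: X = K⁻¹N.
det K = -1; the adjugate gives K⁻¹ = [[-1, 3, -1], [-4, 9, -3], [-6, 14, -5]].
X = K⁻¹N = [[-1, 3, -1], [-4, 9, -3], [-6, 14, -5]] · [[2], [-2], [-8]] = [[0], [-2], [0]].

X = [[0], [-2], [0]]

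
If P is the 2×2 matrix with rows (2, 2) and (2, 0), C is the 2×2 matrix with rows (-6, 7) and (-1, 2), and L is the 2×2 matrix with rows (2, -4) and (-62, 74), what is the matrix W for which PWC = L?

W = [[5, 1], [-5, -2]]

Left-multiply by P⁻¹ and right-multiply by C⁻¹: W = P⁻¹LC⁻¹.
det P = -4; the adjugate gives P⁻¹ = [[0, 1/2], [1/2, -1/2]].
det C = -5, so C⁻¹ = [[-2/5, 7/5], [-1/5, 6/5]].
P⁻¹L = [[-31, 37], [32, -39]].
W = (P⁻¹L)C⁻¹ = [[5, 1], [-5, -2]].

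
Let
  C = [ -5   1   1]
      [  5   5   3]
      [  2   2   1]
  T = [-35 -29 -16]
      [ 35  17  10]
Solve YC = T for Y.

C is on the right of Y, so right-multiply by C⁻¹: Y = TC⁻¹.
det C = 6; the adjugate gives C⁻¹ = [[-1/6, 1/6, -1/3], [1/6, -7/6, 10/3], [0, 2, -5]].
Y = TC⁻¹ = [[-35, -29, -16], [35, 17, 10]] · [[-1/6, 1/6, -1/3], [1/6, -7/6, 10/3], [0, 2, -5]] = [[1, -4, -5], [-3, 6, -5]].

Y = [[1, -4, -5], [-3, 6, -5]]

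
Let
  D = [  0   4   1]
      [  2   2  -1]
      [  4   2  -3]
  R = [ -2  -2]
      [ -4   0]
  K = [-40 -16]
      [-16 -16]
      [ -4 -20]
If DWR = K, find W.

W = [[5, 0], [1, 1], [4, 2]]

Isolating W: multiply by D⁻¹ from the left and R⁻¹ from the right, so W = D⁻¹KR⁻¹.
det D = 4, so D⁻¹ = [[-1, 7/2, -3/2], [1/2, -1, 1/2], [-1, 4, -2]].
R has determinant -8; R⁻¹ = [[0, -1/4], [-1/2, 1/4]].
D⁻¹K = [[-10, -10], [-6, -2], [-16, -8]].
W = (D⁻¹K)R⁻¹ = [[5, 0], [1, 1], [4, 2]].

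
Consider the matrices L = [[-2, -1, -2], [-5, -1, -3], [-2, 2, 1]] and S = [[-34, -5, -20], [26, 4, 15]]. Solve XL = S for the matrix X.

L is on the right of X, so right-multiply by L⁻¹: X = SL⁻¹.
det L = 3; the adjugate gives L⁻¹ = [[5/3, -1, 1/3], [11/3, -2, 4/3], [-4, 2, -1]].
X = SL⁻¹ = [[-34, -5, -20], [26, 4, 15]] · [[5/3, -1, 1/3], [11/3, -2, 4/3], [-4, 2, -1]] = [[5, 4, 2], [-2, -4, -1]].

X = [[5, 4, 2], [-2, -4, -1]]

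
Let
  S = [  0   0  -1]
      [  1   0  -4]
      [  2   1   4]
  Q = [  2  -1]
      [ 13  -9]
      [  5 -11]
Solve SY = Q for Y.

Y = [[5, -5], [3, -5], [-2, 1]]

Since S multiplies Y on the left, Y = S⁻¹Q.
det S = -1, so S⁻¹ = [[-4, 1, 0], [12, -2, 1], [-1, 0, 0]].
Y = S⁻¹Q = [[-4, 1, 0], [12, -2, 1], [-1, 0, 0]] · [[2, -1], [13, -9], [5, -11]] = [[5, -5], [3, -5], [-2, 1]].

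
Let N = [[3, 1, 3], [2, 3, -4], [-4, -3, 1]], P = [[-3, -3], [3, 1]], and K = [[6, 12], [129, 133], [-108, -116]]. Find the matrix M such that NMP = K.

Left-multiply by N⁻¹ and right-multiply by P⁻¹: M = N⁻¹KP⁻¹.
N has determinant 5; N⁻¹ = [[-9/5, -2, -13/5], [14/5, 3, 18/5], [6/5, 1, 7/5]].
P has determinant 6; P⁻¹ = [[1/6, 1/2], [-1/2, -1/2]].
N⁻¹K = [[12, 14], [15, 15], [-15, -15]].
M = (N⁻¹K)P⁻¹ = [[-5, -1], [-5, 0], [5, 0]].

M = [[-5, -1], [-5, 0], [5, 0]]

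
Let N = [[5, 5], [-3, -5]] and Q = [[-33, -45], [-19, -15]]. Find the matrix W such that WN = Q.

Right-multiplying both sides by N⁻¹ gives W = QN⁻¹.
det N = -10; the adjugate gives N⁻¹ = [[1/2, 1/2], [-3/10, -1/2]].
W = QN⁻¹ = [[-33, -45], [-19, -15]] · [[1/2, 1/2], [-3/10, -1/2]] = [[-3, 6], [-5, -2]].

W = [[-3, 6], [-5, -2]]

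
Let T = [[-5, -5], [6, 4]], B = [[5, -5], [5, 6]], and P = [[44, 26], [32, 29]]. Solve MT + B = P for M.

M = [[-3, 4], [-3, 2]]

MT = P − B = [[39, 31], [27, 23]].
Since T sits to the right of M, M = (P − B)T⁻¹.
det T = 10, so T⁻¹ = [[2/5, 1/2], [-3/5, -1/2]].
M = (P − B)T⁻¹ = [[-3, 4], [-3, 2]].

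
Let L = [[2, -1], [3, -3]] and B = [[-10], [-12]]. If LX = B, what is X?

X = [[-6], [-2]]

Since L multiplies X on the left, X = L⁻¹B.
det L = -3; the adjugate gives L⁻¹ = [[1, -1/3], [1, -2/3]].
X = L⁻¹B = [[1, -1/3], [1, -2/3]] · [[-10], [-12]] = [[-6], [-2]].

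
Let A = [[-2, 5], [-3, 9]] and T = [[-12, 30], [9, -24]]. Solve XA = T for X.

Right-multiplying both sides by A⁻¹ gives X = TA⁻¹.
det A = -3, so A⁻¹ = [[-3, 5/3], [-1, 2/3]].
X = TA⁻¹ = [[-12, 30], [9, -24]] · [[-3, 5/3], [-1, 2/3]] = [[6, 0], [-3, -1]].

X = [[6, 0], [-3, -1]]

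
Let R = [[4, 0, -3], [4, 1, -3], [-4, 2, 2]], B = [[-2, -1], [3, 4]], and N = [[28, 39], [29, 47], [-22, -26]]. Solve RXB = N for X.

X = [[4, 4], [4, 3], [5, 2]]

Left-multiply by R⁻¹ and right-multiply by B⁻¹: X = R⁻¹NB⁻¹.
det R = -4, so R⁻¹ = [[-2, 3/2, -3/4], [-1, 1, 0], [-3, 2, -1]].
det B = -5, so B⁻¹ = [[-4/5, -1/5], [3/5, 2/5]].
R⁻¹N = [[4, 12], [1, 8], [-4, 3]].
X = (R⁻¹N)B⁻¹ = [[4, 4], [4, 3], [5, 2]].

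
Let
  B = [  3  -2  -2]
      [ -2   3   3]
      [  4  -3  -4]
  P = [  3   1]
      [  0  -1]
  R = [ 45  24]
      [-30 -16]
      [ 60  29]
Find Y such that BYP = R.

Y = [[5, -3], [0, 3], [0, -3]]

Isolating Y: multiply by B⁻¹ from the left and P⁻¹ from the right, so Y = B⁻¹RP⁻¹.
det B = -5, so B⁻¹ = [[3/5, 2/5, 0], [-4/5, 4/5, 1], [6/5, -1/5, -1]].
det P = -3; the adjugate gives P⁻¹ = [[1/3, 1/3], [0, -1]].
B⁻¹R = [[15, 8], [0, -3], [0, 3]].
Y = (B⁻¹R)P⁻¹ = [[5, -3], [0, 3], [0, -3]].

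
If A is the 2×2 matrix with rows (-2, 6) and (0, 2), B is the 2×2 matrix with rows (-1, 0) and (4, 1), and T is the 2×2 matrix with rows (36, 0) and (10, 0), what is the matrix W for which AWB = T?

W = A⁻¹TB⁻¹ (apply A⁻¹ on the left and B⁻¹ on the right).
det A = -4; the adjugate gives A⁻¹ = [[-1/2, 3/2], [0, 1/2]].
B has determinant -1; B⁻¹ = [[-1, 0], [4, 1]].
A⁻¹T = [[-3, 0], [5, 0]].
W = (A⁻¹T)B⁻¹ = [[3, 0], [-5, 0]].

W = [[3, 0], [-5, 0]]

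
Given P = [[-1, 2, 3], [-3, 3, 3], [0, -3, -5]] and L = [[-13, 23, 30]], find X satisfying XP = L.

Since P sits to the right of X, X = LP⁻¹.
det P = 3, so P⁻¹ = [[-2, 1/3, -1], [-5, 5/3, -2], [3, -1, 1]].
X = LP⁻¹ = [[-13, 23, 30]] · [[-2, 1/3, -1], [-5, 5/3, -2], [3, -1, 1]] = [[1, 4, -3]].

X = [[1, 4, -3]]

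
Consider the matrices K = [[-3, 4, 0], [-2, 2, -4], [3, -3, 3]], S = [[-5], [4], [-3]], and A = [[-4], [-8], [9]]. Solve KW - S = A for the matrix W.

KW = A + S = [[-9], [-4], [6]].
Since K multiplies W on the left, W = K⁻¹(A + S).
K has determinant -6; K⁻¹ = [[1, 2, 8/3], [1, 3/2, 2], [0, -1/2, -1/3]].
W = K⁻¹(A + S) = [[-1], [-3], [0]].

W = [[-1], [-3], [0]]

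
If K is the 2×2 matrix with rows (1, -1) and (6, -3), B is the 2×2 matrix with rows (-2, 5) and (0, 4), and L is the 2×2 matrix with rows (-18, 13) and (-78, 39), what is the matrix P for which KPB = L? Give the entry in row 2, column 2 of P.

Isolating P: multiply by K⁻¹ from the left and B⁻¹ from the right, so P = K⁻¹LB⁻¹.
K has determinant 3; K⁻¹ = [[-1, 1/3], [-2, 1/3]].
det B = -8; the adjugate gives B⁻¹ = [[-1/2, 5/8], [0, 1/4]].
K⁻¹L = [[-8, 0], [10, -13]].
P = (K⁻¹L)B⁻¹ = [[4, -5], [-5, 3]].

3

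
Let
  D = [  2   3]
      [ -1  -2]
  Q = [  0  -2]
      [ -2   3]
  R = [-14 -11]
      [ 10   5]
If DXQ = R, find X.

X = [[2, -1], [4, 3]]

X = D⁻¹RQ⁻¹ (apply D⁻¹ on the left and Q⁻¹ on the right).
det D = -1; the adjugate gives D⁻¹ = [[2, 3], [-1, -2]].
det Q = -4, so Q⁻¹ = [[-3/4, -1/2], [-1/2, 0]].
D⁻¹R = [[2, -7], [-6, 1]].
X = (D⁻¹R)Q⁻¹ = [[2, -1], [4, 3]].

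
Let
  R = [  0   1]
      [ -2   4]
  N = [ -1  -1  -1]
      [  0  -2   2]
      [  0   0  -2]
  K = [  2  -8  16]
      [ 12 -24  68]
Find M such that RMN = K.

Isolating M: multiply by R⁻¹ from the left and N⁻¹ from the right, so M = R⁻¹KN⁻¹.
R has determinant 2; R⁻¹ = [[2, -1/2], [1, 0]].
det N = -4, so N⁻¹ = [[-1, 1/2, 1], [0, -1/2, -1/2], [0, 0, -1/2]].
R⁻¹K = [[-2, -4, -2], [2, -8, 16]].
M = (R⁻¹K)N⁻¹ = [[2, 1, 1], [-2, 5, -2]].

M = [[2, 1, 1], [-2, 5, -2]]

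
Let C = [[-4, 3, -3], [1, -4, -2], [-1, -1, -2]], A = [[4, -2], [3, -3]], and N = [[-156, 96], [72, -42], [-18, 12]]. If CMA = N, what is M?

M = [[3, 0], [-4, -2], [2, 2]]

Isolating M: multiply by C⁻¹ from the left and A⁻¹ from the right, so M = C⁻¹NA⁻¹.
C has determinant 3; C⁻¹ = [[2, 3, -6], [4/3, 5/3, -11/3], [-5/3, -7/3, 13/3]].
det A = -6, so A⁻¹ = [[1/2, -1/3], [1/2, -2/3]].
C⁻¹N = [[12, -6], [-22, 14], [14, -10]].
M = (C⁻¹N)A⁻¹ = [[3, 0], [-4, -2], [2, 2]].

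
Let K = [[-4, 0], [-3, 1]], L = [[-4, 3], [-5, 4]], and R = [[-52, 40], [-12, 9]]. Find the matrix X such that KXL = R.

Left-multiply by K⁻¹ and right-multiply by L⁻¹: X = K⁻¹RL⁻¹.
det K = -4, so K⁻¹ = [[-1/4, 0], [-3/4, 1]].
det L = -1; the adjugate gives L⁻¹ = [[-4, 3], [-5, 4]].
K⁻¹R = [[13, -10], [27, -21]].
X = (K⁻¹R)L⁻¹ = [[-2, -1], [-3, -3]].

X = [[-2, -1], [-3, -3]]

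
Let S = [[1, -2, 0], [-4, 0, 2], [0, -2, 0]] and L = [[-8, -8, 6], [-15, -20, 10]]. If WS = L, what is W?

S is on the right of W, so right-multiply by S⁻¹: W = LS⁻¹.
det S = 4; the adjugate gives S⁻¹ = [[1, 0, -1], [0, 0, -1/2], [2, 1/2, -2]].
W = LS⁻¹ = [[-8, -8, 6], [-15, -20, 10]] · [[1, 0, -1], [0, 0, -1/2], [2, 1/2, -2]] = [[4, 3, 0], [5, 5, 5]].

W = [[4, 3, 0], [5, 5, 5]]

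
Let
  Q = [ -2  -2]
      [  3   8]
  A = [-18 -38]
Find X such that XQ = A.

Right-multiplying both sides by Q⁻¹ gives X = AQ⁻¹.
Q has determinant -10; Q⁻¹ = [[-4/5, -1/5], [3/10, 1/5]].
X = AQ⁻¹ = [[-18, -38]] · [[-4/5, -1/5], [3/10, 1/5]] = [[3, -4]].

X = [[3, -4]]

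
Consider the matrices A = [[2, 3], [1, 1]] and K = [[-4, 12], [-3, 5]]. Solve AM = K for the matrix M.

M = [[-5, 3], [2, 2]]

A is on the left of M, so left-multiply by A⁻¹: M = A⁻¹K.
det A = -1; the adjugate gives A⁻¹ = [[-1, 3], [1, -2]].
M = A⁻¹K = [[-1, 3], [1, -2]] · [[-4, 12], [-3, 5]] = [[-5, 3], [2, 2]].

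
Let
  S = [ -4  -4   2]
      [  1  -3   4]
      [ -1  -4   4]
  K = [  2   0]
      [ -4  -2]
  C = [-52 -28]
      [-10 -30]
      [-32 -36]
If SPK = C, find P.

P = [[4, -2], [-3, 1], [3, 5]]

Isolating P: multiply by S⁻¹ from the left and K⁻¹ from the right, so P = S⁻¹CK⁻¹.
det S = 2; the adjugate gives S⁻¹ = [[2, 4, -5], [-4, -7, 9], [-7/2, -6, 8]].
K has determinant -4; K⁻¹ = [[1/2, 0], [-1, -1/2]].
S⁻¹C = [[16, 4], [-10, -2], [-14, -10]].
P = (S⁻¹C)K⁻¹ = [[4, -2], [-3, 1], [3, 5]].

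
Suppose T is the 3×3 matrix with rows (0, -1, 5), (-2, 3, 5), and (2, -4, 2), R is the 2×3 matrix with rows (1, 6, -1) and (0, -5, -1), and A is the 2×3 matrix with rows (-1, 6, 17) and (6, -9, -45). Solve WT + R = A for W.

W = [[4, 0, -1], [-3, -5, -2]]

WT = A − R = [[-2, 0, 18], [6, -4, -44]].
T is on the right of W, so right-multiply by T⁻¹: W = (A − R)T⁻¹.
det T = -4, so T⁻¹ = [[-13/2, 9/2, 5], [-7/2, 5/2, 5/2], [-1/2, 1/2, 1/2]].
W = (A − R)T⁻¹ = [[4, 0, -1], [-3, -5, -2]].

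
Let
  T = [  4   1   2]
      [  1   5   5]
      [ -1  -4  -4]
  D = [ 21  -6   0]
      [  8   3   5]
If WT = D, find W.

T is on the right of W, so right-multiply by T⁻¹: W = DT⁻¹.
T has determinant 1; T⁻¹ = [[0, -4, -5], [-1, -14, -18], [1, 15, 19]].
W = DT⁻¹ = [[21, -6, 0], [8, 3, 5]] · [[0, -4, -5], [-1, -14, -18], [1, 15, 19]] = [[6, 0, 3], [2, 1, 1]].

W = [[6, 0, 3], [2, 1, 1]]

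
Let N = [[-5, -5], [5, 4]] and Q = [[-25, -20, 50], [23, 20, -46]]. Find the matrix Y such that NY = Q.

N is on the left of Y, so left-multiply by N⁻¹: Y = N⁻¹Q.
det N = 5; the adjugate gives N⁻¹ = [[4/5, 1], [-1, -1]].
Y = N⁻¹Q = [[4/5, 1], [-1, -1]] · [[-25, -20, 50], [23, 20, -46]] = [[3, 4, -6], [2, 0, -4]].

Y = [[3, 4, -6], [2, 0, -4]]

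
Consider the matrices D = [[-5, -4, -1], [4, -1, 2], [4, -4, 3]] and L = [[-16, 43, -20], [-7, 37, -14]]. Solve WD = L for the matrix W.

W = [[-4, -3, -6], [-5, -5, -3]]

D is on the right of W, so right-multiply by D⁻¹: W = LD⁻¹.
det D = 3; the adjugate gives D⁻¹ = [[5/3, 16/3, -3], [-4/3, -11/3, 2], [-4, -12, 7]].
W = LD⁻¹ = [[-16, 43, -20], [-7, 37, -14]] · [[5/3, 16/3, -3], [-4/3, -11/3, 2], [-4, -12, 7]] = [[-4, -3, -6], [-5, -5, -3]].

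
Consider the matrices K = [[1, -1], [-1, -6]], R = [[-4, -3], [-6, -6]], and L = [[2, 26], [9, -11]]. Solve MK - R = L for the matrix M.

MK = L + R = [[-2, 23], [3, -17]].
K is on the right of M, so right-multiply by K⁻¹: M = (L + R)K⁻¹.
K has determinant -7; K⁻¹ = [[6/7, -1/7], [-1/7, -1/7]].
M = (L + R)K⁻¹ = [[-5, -3], [5, 2]].

M = [[-5, -3], [5, 2]]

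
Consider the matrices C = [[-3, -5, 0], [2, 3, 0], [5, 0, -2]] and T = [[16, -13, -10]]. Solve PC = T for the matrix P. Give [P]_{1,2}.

C is on the right of P, so right-multiply by C⁻¹: P = TC⁻¹.
det C = -2, so C⁻¹ = [[3, 5, 0], [-2, -3, 0], [15/2, 25/2, -1/2]].
P = TC⁻¹ = [[16, -13, -10]] · [[3, 5, 0], [-2, -3, 0], [15/2, 25/2, -1/2]] = [[-1, -6, 5]].

-6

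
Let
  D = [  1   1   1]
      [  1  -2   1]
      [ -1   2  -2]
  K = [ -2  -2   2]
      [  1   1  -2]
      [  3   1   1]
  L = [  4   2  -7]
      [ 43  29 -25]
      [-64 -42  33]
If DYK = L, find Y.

Y = D⁻¹LK⁻¹ (apply D⁻¹ on the left and K⁻¹ on the right).
D has determinant 3; D⁻¹ = [[2/3, 4/3, 1], [1/3, -1/3, 0], [0, -1, -1]].
K has determinant 4; K⁻¹ = [[3/4, 1, 1/2], [-7/4, -2, -1/2], [-1/2, -1, 0]].
D⁻¹L = [[-4, -2, -5], [-13, -9, 6], [21, 13, -8]].
Y = (D⁻¹L)K⁻¹ = [[3, 5, -1], [3, -1, -2], [-3, 3, 4]].

Y = [[3, 5, -1], [3, -1, -2], [-3, 3, 4]]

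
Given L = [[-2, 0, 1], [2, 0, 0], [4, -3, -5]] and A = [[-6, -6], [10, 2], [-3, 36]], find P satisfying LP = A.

P = [[5, 1], [1, -4], [4, -4]]

Left-multiplying both sides by L⁻¹ gives P = L⁻¹A.
det L = -6, so L⁻¹ = [[0, 1/2, 0], [-5/3, -1, -1/3], [1, 1, 0]].
P = L⁻¹A = [[0, 1/2, 0], [-5/3, -1, -1/3], [1, 1, 0]] · [[-6, -6], [10, 2], [-3, 36]] = [[5, 1], [1, -4], [4, -4]].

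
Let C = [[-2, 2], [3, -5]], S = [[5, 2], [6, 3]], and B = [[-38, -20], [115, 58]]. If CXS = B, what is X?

Isolating X: multiply by C⁻¹ from the left and S⁻¹ from the right, so X = C⁻¹BS⁻¹.
det C = 4; the adjugate gives C⁻¹ = [[-5/4, -1/2], [-3/4, -1/2]].
det S = 3, so S⁻¹ = [[1, -2/3], [-2, 5/3]].
C⁻¹B = [[-10, -4], [-29, -14]].
X = (C⁻¹B)S⁻¹ = [[-2, 0], [-1, -4]].

X = [[-2, 0], [-1, -4]]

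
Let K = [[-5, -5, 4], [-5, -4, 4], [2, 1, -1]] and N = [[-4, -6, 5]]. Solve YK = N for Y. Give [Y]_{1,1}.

1

K is on the right of Y, so right-multiply by K⁻¹: Y = NK⁻¹.
K has determinant -3; K⁻¹ = [[0, 1/3, 4/3], [-1, 1, 0], [-1, 5/3, 5/3]].
Y = NK⁻¹ = [[-4, -6, 5]] · [[0, 1/3, 4/3], [-1, 1, 0], [-1, 5/3, 5/3]] = [[1, 1, 3]].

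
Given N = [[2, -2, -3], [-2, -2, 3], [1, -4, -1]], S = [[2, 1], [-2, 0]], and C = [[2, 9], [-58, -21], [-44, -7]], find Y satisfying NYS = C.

Left-multiply by N⁻¹ and right-multiply by S⁻¹: Y = N⁻¹CS⁻¹.
det N = -4, so N⁻¹ = [[-7/2, -5/2, 3], [-1/4, -1/4, 0], [-5/2, -3/2, 2]].
S has determinant 2; S⁻¹ = [[0, -1/2], [1, 1]].
N⁻¹C = [[6, 0], [14, 3], [-6, -5]].
Y = (N⁻¹C)S⁻¹ = [[0, -3], [3, -4], [-5, -2]].

Y = [[0, -3], [3, -4], [-5, -2]]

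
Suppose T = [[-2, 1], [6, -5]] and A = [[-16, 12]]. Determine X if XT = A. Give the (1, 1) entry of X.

T is on the right of X, so right-multiply by T⁻¹: X = AT⁻¹.
T has determinant 4; T⁻¹ = [[-5/4, -1/4], [-3/2, -1/2]].
X = AT⁻¹ = [[-16, 12]] · [[-5/4, -1/4], [-3/2, -1/2]] = [[2, -2]].

2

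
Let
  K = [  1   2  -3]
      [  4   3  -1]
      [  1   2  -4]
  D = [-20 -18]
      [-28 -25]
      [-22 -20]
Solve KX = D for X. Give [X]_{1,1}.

-2

Since K multiplies X on the left, X = K⁻¹D.
K has determinant 5; K⁻¹ = [[-2, 2/5, 7/5], [3, -1/5, -11/5], [1, 0, -1]].
X = K⁻¹D = [[-2, 2/5, 7/5], [3, -1/5, -11/5], [1, 0, -1]] · [[-20, -18], [-28, -25], [-22, -20]] = [[-2, -2], [-6, -5], [2, 2]].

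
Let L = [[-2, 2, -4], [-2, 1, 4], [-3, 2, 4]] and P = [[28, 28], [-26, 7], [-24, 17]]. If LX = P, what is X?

Since L multiplies X on the left, X = L⁻¹P.
det L = 4, so L⁻¹ = [[-1, -4, 3], [-1, -5, 4], [-1/4, -1/2, 1/2]].
X = L⁻¹P = [[-1, -4, 3], [-1, -5, 4], [-1/4, -1/2, 1/2]] · [[28, 28], [-26, 7], [-24, 17]] = [[4, -5], [6, 5], [-6, -2]].

X = [[4, -5], [6, 5], [-6, -2]]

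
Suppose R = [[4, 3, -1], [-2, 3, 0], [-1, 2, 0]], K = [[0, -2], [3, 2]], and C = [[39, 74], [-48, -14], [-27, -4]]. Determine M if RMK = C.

Isolating M: multiply by R⁻¹ from the left and K⁻¹ from the right, so M = R⁻¹CK⁻¹.
det R = 1; the adjugate gives R⁻¹ = [[0, -2, 3], [0, -1, 2], [-1, -11, 18]].
det K = 6; the adjugate gives K⁻¹ = [[1/3, 1/3], [-1/2, 0]].
R⁻¹C = [[15, 16], [-6, 6], [3, 8]].
M = (R⁻¹C)K⁻¹ = [[-3, 5], [-5, -2], [-3, 1]].

M = [[-3, 5], [-5, -2], [-3, 1]]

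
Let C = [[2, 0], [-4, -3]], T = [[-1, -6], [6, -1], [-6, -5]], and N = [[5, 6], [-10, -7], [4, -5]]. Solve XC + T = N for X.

X = [[-5, -4], [-4, 2], [5, 0]]

XC = N − T = [[6, 12], [-16, -6], [10, 0]].
Since C sits to the right of X, X = (N − T)C⁻¹.
C has determinant -6; C⁻¹ = [[1/2, 0], [-2/3, -1/3]].
X = (N − T)C⁻¹ = [[-5, -4], [-4, 2], [5, 0]].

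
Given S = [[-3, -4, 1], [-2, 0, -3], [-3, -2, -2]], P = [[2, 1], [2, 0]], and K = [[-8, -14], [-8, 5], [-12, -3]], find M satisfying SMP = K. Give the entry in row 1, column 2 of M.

Isolating M: multiply by S⁻¹ from the left and P⁻¹ from the right, so M = S⁻¹KP⁻¹.
det S = 2; the adjugate gives S⁻¹ = [[-3, -5, 6], [5/2, 9/2, -11/2], [2, 3, -4]].
det P = -2, so P⁻¹ = [[0, 1/2], [1, -1]].
S⁻¹K = [[-8, -1], [10, 4], [8, -1]].
M = (S⁻¹K)P⁻¹ = [[-1, -3], [4, 1], [-1, 5]].

-3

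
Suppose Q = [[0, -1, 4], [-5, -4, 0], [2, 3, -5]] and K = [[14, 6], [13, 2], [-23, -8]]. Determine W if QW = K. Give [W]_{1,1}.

-1

Q is on the left of W, so left-multiply by Q⁻¹: W = Q⁻¹K.
det Q = -3; the adjugate gives Q⁻¹ = [[-20/3, -7/3, -16/3], [25/3, 8/3, 20/3], [7/3, 2/3, 5/3]].
W = Q⁻¹K = [[-20/3, -7/3, -16/3], [25/3, 8/3, 20/3], [7/3, 2/3, 5/3]] · [[14, 6], [13, 2], [-23, -8]] = [[-1, -2], [-2, 2], [3, 2]].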